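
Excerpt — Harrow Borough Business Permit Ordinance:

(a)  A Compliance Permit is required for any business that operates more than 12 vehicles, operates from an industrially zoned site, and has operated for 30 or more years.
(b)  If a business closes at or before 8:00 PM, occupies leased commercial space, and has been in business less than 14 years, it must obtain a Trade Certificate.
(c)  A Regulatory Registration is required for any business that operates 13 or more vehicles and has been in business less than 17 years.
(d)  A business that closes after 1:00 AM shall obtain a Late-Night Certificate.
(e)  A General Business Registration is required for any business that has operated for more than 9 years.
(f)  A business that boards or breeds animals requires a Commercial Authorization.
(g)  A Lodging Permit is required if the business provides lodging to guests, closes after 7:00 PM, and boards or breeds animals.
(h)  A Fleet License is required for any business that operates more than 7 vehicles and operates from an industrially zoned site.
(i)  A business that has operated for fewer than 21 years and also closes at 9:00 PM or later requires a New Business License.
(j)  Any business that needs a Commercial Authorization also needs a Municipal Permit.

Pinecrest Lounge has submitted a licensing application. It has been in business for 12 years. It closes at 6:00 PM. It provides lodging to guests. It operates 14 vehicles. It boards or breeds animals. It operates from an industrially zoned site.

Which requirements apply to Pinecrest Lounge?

(a) vehicles 14 > 12; operates from an industrially zoned site; years in business 12 < 30 → Compliance Permit not required.
(b) closes 6:00 PM, at/before 8:00 PM; operates from an industrially zoned site (not: occupies leased commercial space); years in business 12 < 14 → Trade Certificate not required.
(c) vehicles 14 ≥ 13; years in business 12 < 17 → Regulatory Registration required.
(d) closes 6:00 PM, at/before 1:00 AM → Late-Night Certificate not required.
(e) years in business 12 > 9 → General Business Registration required.
(f) boards or breeds animals → Commercial Authorization required.
(g) provides lodging to guests; closes 6:00 PM, at/before 7:00 PM; boards or breeds animals → Lodging Permit not required.
(h) vehicles 14 > 7; operates from an industrially zoned site → Fleet License required.
(i) years in business 12 < 21; closes 6:00 PM, at/before 9:00 PM → New Business License not required.
(j) Commercial Authorization is required → Municipal Permit also required.

Commercial Authorization, Fleet License, General Business Registration, Municipal Permit, Regulatory Registration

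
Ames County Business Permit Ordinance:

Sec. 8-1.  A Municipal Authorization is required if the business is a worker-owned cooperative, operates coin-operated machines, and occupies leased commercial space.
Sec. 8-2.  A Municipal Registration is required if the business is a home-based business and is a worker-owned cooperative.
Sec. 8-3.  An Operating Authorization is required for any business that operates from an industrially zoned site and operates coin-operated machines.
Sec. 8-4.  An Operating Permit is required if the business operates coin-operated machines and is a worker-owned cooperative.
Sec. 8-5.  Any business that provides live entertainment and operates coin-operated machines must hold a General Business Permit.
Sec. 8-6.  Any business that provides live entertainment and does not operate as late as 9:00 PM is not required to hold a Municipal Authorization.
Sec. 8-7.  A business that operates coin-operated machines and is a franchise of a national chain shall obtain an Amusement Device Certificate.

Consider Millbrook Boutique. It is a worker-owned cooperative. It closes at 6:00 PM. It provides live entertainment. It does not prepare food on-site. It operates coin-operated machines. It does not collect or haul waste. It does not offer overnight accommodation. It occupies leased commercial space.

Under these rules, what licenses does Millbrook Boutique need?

General Business Permit, Operating Permit

Sec. 8-1. is a worker-owned cooperative; operates coin-operated machines; occupies leased commercial space → Municipal Authorization required.
Sec. 8-2. occupies leased commercial space (not: is a home-based business); is a worker-owned cooperative → Municipal Registration not required.
Sec. 8-3. occupies leased commercial space (not: operates from an industrially zoned site); operates coin-operated machines → Operating Authorization not required.
Sec. 8-4. operates coin-operated machines; is a worker-owned cooperative → Operating Permit required.
Sec. 8-5. provides live entertainment; operates coin-operated machines → General Business Permit required.
Sec. 8-6. provides live entertainment; closes 6:00 PM, at/before 9:00 PM → exempt from Municipal Authorization.
Sec. 8-7. operates coin-operated machines; is a worker-owned cooperative (not: is a franchise of a national chain) → Amusement Device Certificate not required.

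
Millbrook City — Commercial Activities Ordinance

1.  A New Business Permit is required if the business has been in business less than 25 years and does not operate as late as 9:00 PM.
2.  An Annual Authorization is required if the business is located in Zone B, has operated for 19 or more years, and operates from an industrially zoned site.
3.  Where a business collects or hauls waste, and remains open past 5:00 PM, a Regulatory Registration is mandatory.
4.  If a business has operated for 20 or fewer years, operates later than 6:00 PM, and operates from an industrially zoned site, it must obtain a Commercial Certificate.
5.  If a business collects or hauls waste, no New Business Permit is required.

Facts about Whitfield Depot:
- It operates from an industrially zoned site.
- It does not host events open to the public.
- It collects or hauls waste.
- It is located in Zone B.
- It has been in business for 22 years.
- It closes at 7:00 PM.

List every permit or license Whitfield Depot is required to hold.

Annual Authorization, Regulatory Registration

1. years in business 22 < 25; closes 7:00 PM, at/before 9:00 PM → New Business Permit required.
2. is located in Zone B; years in business 22 ≥ 19; operates from an industrially zoned site → Annual Authorization required.
3. collects or hauls waste; closes 7:00 PM, after 5:00 PM → Regulatory Registration required.
4. years in business 22 > 20; closes 7:00 PM, after 6:00 PM; operates from an industrially zoned site → Commercial Certificate not required.
5. collects or hauls waste → exempt from New Business Permit.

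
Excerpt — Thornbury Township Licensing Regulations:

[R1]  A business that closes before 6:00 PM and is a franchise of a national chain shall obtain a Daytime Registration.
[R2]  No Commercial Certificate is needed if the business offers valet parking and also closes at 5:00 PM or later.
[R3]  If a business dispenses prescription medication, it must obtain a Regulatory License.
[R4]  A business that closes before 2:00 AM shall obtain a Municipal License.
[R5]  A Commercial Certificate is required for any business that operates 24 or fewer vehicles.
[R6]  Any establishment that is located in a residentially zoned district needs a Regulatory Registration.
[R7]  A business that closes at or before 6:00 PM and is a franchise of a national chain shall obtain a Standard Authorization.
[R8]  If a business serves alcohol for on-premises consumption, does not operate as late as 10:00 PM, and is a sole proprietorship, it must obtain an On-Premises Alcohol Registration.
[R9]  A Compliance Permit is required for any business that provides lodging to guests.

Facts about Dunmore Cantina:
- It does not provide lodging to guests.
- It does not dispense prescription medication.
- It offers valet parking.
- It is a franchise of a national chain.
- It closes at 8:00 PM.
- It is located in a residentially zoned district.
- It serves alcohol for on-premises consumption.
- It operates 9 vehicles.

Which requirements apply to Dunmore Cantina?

Municipal License, Regulatory Registration

[R1] closes 8:00 PM, after 6:00 PM; is a franchise of a national chain → Daytime Registration not required.
[R2] offers valet parking; closes 8:00 PM, after 5:00 PM → exempt from Commercial Certificate.
[R3] does not dispense prescription medication → Regulatory License not required.
[R4] closes 8:00 PM, at/before 2:00 AM → Municipal License required.
[R5] vehicles 9 ≤ 24 → Commercial Certificate required.
[R6] is located in a residentially zoned district → Regulatory Registration required.
[R7] closes 8:00 PM, after 6:00 PM; is a franchise of a national chain → Standard Authorization not required.
[R8] serves alcohol for on-premises consumption; closes 8:00 PM, at/before 10:00 PM; is a franchise of a national chain (not: is a sole proprietorship) → On-Premises Alcohol Registration not required.
[R9] does not provide lodging to guests → Compliance Permit not required.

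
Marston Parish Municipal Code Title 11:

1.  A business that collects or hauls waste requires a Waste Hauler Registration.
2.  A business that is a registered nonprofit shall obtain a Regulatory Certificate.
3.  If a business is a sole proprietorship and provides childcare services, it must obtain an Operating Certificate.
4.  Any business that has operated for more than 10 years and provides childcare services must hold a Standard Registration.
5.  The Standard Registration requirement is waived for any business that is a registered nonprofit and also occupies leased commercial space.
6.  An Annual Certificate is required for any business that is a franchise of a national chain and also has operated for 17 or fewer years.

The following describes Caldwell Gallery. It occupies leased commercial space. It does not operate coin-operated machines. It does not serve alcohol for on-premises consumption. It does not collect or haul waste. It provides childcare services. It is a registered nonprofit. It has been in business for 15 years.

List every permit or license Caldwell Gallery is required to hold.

Regulatory Certificate

1. does not collect or haul waste → Waste Hauler Registration not required.
2. is a registered nonprofit → Regulatory Certificate required.
3. is a registered nonprofit (not: is a sole proprietorship); provides childcare services → Operating Certificate not required.
4. years in business 15 > 10; provides childcare services → Standard Registration required.
5. is a registered nonprofit; occupies leased commercial space → exempt from Standard Registration.
6. is a registered nonprofit (not: is a franchise of a national chain); years in business 15 ≤ 17 → Annual Certificate not required.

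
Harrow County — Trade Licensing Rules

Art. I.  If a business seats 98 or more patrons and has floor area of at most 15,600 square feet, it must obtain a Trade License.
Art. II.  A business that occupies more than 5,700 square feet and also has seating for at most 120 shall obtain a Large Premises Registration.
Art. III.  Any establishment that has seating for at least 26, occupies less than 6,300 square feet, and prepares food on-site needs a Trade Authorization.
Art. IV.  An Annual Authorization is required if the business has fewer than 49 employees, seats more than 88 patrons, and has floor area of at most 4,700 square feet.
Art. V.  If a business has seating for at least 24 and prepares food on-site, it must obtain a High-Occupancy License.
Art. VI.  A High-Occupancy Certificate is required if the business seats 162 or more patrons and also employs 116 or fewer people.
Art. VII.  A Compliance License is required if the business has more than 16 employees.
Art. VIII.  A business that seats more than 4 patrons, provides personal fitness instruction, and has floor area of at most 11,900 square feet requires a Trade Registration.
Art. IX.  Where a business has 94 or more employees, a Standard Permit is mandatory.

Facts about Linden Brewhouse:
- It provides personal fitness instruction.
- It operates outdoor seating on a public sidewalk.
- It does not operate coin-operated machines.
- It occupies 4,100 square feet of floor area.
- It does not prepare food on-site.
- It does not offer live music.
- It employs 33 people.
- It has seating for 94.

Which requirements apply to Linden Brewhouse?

Art. I. seating 94 < 98; floor area 4,100 square feet ≤ 15,600 square feet → Trade License not required.
Art. II. floor area 4,100 square feet ≤ 5,700 square feet; seating 94 ≤ 120 → Large Premises Registration not required.
Art. III. seating 94 ≥ 26; floor area 4,100 square feet < 6,300 square feet; does not prepare food on-site → Trade Authorization not required.
Art. IV. employees 33 < 49; seating 94 > 88; floor area 4,100 square feet ≤ 4,700 square feet → Annual Authorization required.
Art. V. seating 94 ≥ 24; does not prepare food on-site → High-Occupancy License not required.
Art. VI. seating 94 < 162; employees 33 ≤ 116 → High-Occupancy Certificate not required.
Art. VII. employees 33 > 16 → Compliance License required.
Art. VIII. seating 94 > 4; provides personal fitness instruction; floor area 4,100 square feet ≤ 11,900 square feet → Trade Registration required.
Art. IX. employees 33 < 94 → Standard Permit not required.

Annual Authorization, Compliance License, Trade Registration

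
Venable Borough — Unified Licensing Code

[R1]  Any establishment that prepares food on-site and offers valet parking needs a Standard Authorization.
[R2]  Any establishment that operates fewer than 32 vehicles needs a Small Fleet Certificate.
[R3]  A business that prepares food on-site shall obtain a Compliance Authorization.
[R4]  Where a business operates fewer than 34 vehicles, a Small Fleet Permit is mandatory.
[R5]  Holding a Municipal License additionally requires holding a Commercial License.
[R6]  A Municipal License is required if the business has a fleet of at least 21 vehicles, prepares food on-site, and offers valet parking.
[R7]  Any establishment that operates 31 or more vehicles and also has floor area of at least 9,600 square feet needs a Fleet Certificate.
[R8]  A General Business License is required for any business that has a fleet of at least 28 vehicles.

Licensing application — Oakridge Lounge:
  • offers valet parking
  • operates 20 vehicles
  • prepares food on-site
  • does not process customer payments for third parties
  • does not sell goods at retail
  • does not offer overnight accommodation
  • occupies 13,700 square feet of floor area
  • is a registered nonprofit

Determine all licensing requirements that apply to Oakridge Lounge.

Compliance Authorization, Small Fleet Certificate, Small Fleet Permit, Standard Authorization

[R1] prepares food on-site; offers valet parking → Standard Authorization required.
[R2] vehicles 20 < 32 → Small Fleet Certificate required.
[R3] prepares food on-site → Compliance Authorization required.
[R4] vehicles 20 < 34 → Small Fleet Permit required.
[R5] Municipal License is not required → no effect.
[R6] vehicles 20 < 21; prepares food on-site; offers valet parking → Municipal License not required.
[R7] vehicles 20 < 31; floor area 13,700 square feet ≥ 9,600 square feet → Fleet Certificate not required.
[R8] vehicles 20 < 28 → General Business License not required.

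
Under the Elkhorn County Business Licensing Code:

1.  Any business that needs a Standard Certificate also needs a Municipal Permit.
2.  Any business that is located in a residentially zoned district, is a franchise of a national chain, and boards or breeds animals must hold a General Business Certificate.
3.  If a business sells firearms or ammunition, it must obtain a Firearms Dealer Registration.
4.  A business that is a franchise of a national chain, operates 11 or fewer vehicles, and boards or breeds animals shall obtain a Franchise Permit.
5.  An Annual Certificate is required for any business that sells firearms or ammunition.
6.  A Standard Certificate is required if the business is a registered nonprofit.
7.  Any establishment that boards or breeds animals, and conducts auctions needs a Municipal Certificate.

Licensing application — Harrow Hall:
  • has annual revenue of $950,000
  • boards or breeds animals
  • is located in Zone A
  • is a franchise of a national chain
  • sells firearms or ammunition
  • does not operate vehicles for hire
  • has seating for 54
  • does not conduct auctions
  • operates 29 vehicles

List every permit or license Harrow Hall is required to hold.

1. Standard Certificate is not required → no effect.
2. is located in Zone A (not: is located in a residentially zoned district); is a franchise of a national chain; boards or breeds animals → General Business Certificate not required.
3. sells firearms or ammunition → Firearms Dealer Registration required.
4. is a franchise of a national chain; vehicles 29 > 11; boards or breeds animals → Franchise Permit not required.
5. sells firearms or ammunition → Annual Certificate required.
6. is a franchise of a national chain (not: is a registered nonprofit) → Standard Certificate not required.
7. boards or breeds animals; does not conduct auctions → Municipal Certificate not required.

Annual Certificate, Firearms Dealer Registration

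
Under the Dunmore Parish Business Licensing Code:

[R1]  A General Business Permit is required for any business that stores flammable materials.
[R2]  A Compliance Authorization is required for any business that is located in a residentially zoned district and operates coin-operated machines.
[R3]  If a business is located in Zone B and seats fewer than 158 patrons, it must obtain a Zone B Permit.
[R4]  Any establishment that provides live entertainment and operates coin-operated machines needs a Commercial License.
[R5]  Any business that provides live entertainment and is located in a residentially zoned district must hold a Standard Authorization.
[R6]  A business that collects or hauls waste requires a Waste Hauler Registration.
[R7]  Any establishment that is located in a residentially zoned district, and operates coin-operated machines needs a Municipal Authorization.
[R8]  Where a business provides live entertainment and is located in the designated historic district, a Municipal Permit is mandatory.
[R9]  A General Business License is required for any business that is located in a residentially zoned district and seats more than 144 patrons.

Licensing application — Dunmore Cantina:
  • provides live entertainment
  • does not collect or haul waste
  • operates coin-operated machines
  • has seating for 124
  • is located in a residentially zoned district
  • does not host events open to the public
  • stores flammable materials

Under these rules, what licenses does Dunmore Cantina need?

Commercial License, Compliance Authorization, General Business Permit, Municipal Authorization, Standard Authorization

[R1] stores flammable materials → General Business Permit required.
[R2] is located in a residentially zoned district; operates coin-operated machines → Compliance Authorization required.
[R3] is located in a residentially zoned district (not: is located in Zone B); seating 124 < 158 → Zone B Permit not required.
[R4] provides live entertainment; operates coin-operated machines → Commercial License required.
[R5] provides live entertainment; is located in a residentially zoned district → Standard Authorization required.
[R6] does not collect or haul waste → Waste Hauler Registration not required.
[R7] is located in a residentially zoned district; operates coin-operated machines → Municipal Authorization required.
[R8] provides live entertainment; is located in a residentially zoned district (not: is located in the designated historic district) → Municipal Permit not required.
[R9] is located in a residentially zoned district; seating 124 ≤ 144 → General Business License not required.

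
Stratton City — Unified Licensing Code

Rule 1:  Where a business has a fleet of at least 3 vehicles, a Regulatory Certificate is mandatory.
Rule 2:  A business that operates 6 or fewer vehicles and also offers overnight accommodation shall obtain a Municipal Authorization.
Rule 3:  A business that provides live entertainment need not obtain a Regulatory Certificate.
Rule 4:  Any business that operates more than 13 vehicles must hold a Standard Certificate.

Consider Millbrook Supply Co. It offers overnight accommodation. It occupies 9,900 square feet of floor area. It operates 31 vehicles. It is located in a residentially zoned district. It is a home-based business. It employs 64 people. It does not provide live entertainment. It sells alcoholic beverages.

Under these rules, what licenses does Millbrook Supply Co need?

Rule 1: vehicles 31 ≥ 3 → Regulatory Certificate required.
Rule 2: vehicles 31 > 6; offers overnight accommodation → Municipal Authorization not required.
Rule 3: does not provide live entertainment → Regulatory Certificate exemption does not apply.
Rule 4: vehicles 31 > 13 → Standard Certificate required.

Regulatory Certificate, Standard Certificate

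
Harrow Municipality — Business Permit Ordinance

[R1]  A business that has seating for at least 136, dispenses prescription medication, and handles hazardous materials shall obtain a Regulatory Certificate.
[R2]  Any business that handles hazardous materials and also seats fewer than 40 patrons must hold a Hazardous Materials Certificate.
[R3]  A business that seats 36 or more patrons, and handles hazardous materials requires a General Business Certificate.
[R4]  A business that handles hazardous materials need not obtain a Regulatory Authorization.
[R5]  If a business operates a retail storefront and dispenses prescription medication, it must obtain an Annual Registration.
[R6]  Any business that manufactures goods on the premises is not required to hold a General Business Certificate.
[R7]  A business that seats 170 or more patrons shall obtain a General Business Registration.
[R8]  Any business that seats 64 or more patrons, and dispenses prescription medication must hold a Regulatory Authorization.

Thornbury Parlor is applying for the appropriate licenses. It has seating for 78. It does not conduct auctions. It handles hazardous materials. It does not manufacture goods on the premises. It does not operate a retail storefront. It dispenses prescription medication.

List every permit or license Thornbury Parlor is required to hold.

[R1] seating 78 < 136; dispenses prescription medication; handles hazardous materials → Regulatory Certificate not required.
[R2] handles hazardous materials; seating 78 ≥ 40 → Hazardous Materials Certificate not required.
[R3] seating 78 ≥ 36; handles hazardous materials → General Business Certificate required.
[R4] handles hazardous materials → exempt from Regulatory Authorization.
[R5] does not operate a retail storefront; dispenses prescription medication → Annual Registration not required.
[R6] does not manufacture goods on the premises → General Business Certificate exemption does not apply.
[R7] seating 78 < 170 → General Business Registration not required.
[R8] seating 78 ≥ 64; dispenses prescription medication → Regulatory Authorization required.

General Business Certificate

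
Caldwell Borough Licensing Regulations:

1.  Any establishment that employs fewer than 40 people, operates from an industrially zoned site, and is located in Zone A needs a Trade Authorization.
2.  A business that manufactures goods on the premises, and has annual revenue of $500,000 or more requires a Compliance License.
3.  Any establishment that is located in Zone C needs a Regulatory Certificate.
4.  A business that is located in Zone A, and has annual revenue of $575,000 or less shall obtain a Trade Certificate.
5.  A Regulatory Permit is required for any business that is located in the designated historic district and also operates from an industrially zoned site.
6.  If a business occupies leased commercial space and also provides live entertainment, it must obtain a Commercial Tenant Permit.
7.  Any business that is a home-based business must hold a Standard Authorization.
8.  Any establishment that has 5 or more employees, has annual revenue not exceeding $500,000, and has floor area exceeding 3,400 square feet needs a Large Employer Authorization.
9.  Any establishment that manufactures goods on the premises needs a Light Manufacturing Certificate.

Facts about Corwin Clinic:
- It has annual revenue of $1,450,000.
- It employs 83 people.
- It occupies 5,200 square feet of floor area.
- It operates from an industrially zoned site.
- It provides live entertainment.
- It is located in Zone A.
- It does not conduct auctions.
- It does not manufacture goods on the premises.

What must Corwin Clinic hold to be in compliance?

1. employees 83 ≥ 40; operates from an industrially zoned site; is located in Zone A → Trade Authorization not required.
2. does not manufacture goods on the premises; revenue $1,450,000 ≥ $500,000 → Compliance License not required.
3. is located in Zone A (not: is located in Zone C) → Regulatory Certificate not required.
4. is located in Zone A; revenue $1,450,000 > $575,000 → Trade Certificate not required.
5. is located in Zone A (not: is located in the designated historic district); operates from an industrially zoned site → Regulatory Permit not required.
6. operates from an industrially zoned site (not: occupies leased commercial space); provides live entertainment → Commercial Tenant Permit not required.
7. operates from an industrially zoned site (not: is a home-based business) → Standard Authorization not required.
8. employees 83 ≥ 5; revenue $1,450,000 > $500,000; floor area 5,200 square feet > 3,400 square feet → Large Employer Authorization not required.
9. does not manufacture goods on the premises → Light Manufacturing Certificate not required.

None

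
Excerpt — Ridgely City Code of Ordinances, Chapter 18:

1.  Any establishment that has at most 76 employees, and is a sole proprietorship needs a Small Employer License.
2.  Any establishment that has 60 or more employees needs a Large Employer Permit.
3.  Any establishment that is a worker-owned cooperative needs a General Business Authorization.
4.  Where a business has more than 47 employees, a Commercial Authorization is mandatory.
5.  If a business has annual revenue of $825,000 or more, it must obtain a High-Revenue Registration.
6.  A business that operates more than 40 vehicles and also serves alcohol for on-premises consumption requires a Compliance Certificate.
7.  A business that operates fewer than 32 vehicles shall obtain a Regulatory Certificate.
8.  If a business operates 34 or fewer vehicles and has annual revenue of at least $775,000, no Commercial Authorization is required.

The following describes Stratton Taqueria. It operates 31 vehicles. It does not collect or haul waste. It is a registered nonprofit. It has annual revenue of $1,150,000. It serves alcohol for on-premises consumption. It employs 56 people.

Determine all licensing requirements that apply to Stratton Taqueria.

High-Revenue Registration, Regulatory Certificate

1. employees 56 ≤ 76; is a registered nonprofit (not: is a sole proprietorship) → Small Employer License not required.
2. employees 56 < 60 → Large Employer Permit not required.
3. is a registered nonprofit (not: is a worker-owned cooperative) → General Business Authorization not required.
4. employees 56 > 47 → Commercial Authorization required.
5. revenue $1,150,000 ≥ $825,000 → High-Revenue Registration required.
6. vehicles 31 ≤ 40; serves alcohol for on-premises consumption → Compliance Certificate not required.
7. vehicles 31 < 32 → Regulatory Certificate required.
8. vehicles 31 ≤ 34; revenue $1,150,000 ≥ $775,000 → exempt from Commercial Authorization.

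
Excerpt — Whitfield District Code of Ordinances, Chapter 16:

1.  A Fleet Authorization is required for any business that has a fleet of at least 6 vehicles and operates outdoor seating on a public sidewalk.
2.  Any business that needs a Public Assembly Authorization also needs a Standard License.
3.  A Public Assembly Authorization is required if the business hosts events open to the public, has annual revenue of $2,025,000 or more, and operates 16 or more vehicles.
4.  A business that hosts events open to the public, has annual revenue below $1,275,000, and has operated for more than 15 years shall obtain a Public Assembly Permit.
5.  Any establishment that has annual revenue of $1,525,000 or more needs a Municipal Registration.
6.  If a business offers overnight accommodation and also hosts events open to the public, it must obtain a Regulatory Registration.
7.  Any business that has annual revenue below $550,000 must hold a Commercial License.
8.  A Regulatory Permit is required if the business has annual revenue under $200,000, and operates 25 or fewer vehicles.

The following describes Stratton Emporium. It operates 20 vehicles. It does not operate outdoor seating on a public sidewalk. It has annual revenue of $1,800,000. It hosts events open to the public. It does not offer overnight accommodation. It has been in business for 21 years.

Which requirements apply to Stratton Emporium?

Municipal Registration

1. vehicles 20 ≥ 6; does not operate outdoor seating on a public sidewalk → Fleet Authorization not required.
2. Public Assembly Authorization is not required → no effect.
3. hosts events open to the public; revenue $1,800,000 < $2,025,000; vehicles 20 ≥ 16 → Public Assembly Authorization not required.
4. hosts events open to the public; revenue $1,800,000 ≥ $1,275,000; years in business 21 > 15 → Public Assembly Permit not required.
5. revenue $1,800,000 ≥ $1,525,000 → Municipal Registration required.
6. does not offer overnight accommodation; hosts events open to the public → Regulatory Registration not required.
7. revenue $1,800,000 ≥ $550,000 → Commercial License not required.
8. revenue $1,800,000 ≥ $200,000; vehicles 20 ≤ 25 → Regulatory Permit not required.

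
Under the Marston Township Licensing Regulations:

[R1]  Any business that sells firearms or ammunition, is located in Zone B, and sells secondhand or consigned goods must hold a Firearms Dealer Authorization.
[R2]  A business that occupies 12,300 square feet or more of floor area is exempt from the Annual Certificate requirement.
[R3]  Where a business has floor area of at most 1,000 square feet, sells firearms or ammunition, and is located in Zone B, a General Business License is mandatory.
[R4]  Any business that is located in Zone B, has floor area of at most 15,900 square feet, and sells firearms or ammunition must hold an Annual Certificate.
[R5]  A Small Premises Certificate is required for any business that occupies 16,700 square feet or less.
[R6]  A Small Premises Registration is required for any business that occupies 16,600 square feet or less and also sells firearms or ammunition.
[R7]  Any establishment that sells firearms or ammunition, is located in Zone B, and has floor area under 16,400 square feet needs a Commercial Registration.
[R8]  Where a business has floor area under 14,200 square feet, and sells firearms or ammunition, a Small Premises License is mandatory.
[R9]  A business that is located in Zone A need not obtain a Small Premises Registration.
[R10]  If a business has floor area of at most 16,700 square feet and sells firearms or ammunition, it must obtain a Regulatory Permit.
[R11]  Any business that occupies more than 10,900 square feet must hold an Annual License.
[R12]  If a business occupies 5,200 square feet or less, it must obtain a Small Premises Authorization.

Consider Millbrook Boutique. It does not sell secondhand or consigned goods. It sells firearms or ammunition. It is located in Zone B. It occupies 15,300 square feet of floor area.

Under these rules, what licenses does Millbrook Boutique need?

Annual License, Commercial Registration, Regulatory Permit, Small Premises Certificate, Small Premises Registration

[R1] sells firearms or ammunition; is located in Zone B; does not sell secondhand or consigned goods → Firearms Dealer Authorization not required.
[R2] floor area 15,300 square feet ≥ 12,300 square feet → exempt from Annual Certificate.
[R3] floor area 15,300 square feet > 1,000 square feet; sells firearms or ammunition; is located in Zone B → General Business License not required.
[R4] is located in Zone B; floor area 15,300 square feet ≤ 15,900 square feet; sells firearms or ammunition → Annual Certificate required.
[R5] floor area 15,300 square feet ≤ 16,700 square feet → Small Premises Certificate required.
[R6] floor area 15,300 square feet ≤ 16,600 square feet; sells firearms or ammunition → Small Premises Registration required.
[R7] sells firearms or ammunition; is located in Zone B; floor area 15,300 square feet < 16,400 square feet → Commercial Registration required.
[R8] floor area 15,300 square feet ≥ 14,200 square feet; sells firearms or ammunition → Small Premises License not required.
[R9] is located in Zone B (not: is located in Zone A) → Small Premises Registration exemption does not apply.
[R10] floor area 15,300 square feet ≤ 16,700 square feet; sells firearms or ammunition → Regulatory Permit required.
[R11] floor area 15,300 square feet > 10,900 square feet → Annual License required.
[R12] floor area 15,300 square feet > 5,200 square feet → Small Premises Authorization not required.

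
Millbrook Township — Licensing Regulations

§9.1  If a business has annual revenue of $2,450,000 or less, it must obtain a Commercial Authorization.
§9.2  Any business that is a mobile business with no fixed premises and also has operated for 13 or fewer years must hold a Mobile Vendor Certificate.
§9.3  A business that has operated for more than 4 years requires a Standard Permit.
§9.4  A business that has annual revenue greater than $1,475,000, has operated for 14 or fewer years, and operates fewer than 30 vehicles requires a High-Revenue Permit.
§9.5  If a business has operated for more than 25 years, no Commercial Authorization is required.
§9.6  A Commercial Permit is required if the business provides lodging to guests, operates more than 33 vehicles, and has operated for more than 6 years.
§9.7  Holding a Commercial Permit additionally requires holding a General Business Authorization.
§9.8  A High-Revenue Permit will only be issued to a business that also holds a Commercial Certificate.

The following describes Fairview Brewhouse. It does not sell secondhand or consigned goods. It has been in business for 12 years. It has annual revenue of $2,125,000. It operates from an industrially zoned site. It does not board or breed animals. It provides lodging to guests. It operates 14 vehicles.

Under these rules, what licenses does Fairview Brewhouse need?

Commercial Authorization, Commercial Certificate, High-Revenue Permit, Standard Permit

§9.1 revenue $2,125,000 ≤ $2,450,000 → Commercial Authorization required.
§9.2 operates from an industrially zoned site (not: is a mobile business with no fixed premises); years in business 12 ≤ 13 → Mobile Vendor Certificate not required.
§9.3 years in business 12 > 4 → Standard Permit required.
§9.4 revenue $2,125,000 > $1,475,000; years in business 12 ≤ 14; vehicles 14 < 30 → High-Revenue Permit required.
§9.5 years in business 12 ≤ 25 → Commercial Authorization exemption does not apply.
§9.6 provides lodging to guests; vehicles 14 ≤ 33; years in business 12 > 6 → Commercial Permit not required.
§9.7 Commercial Permit is not required → no effect.
§9.8 High-Revenue Permit is required → Commercial Certificate also required.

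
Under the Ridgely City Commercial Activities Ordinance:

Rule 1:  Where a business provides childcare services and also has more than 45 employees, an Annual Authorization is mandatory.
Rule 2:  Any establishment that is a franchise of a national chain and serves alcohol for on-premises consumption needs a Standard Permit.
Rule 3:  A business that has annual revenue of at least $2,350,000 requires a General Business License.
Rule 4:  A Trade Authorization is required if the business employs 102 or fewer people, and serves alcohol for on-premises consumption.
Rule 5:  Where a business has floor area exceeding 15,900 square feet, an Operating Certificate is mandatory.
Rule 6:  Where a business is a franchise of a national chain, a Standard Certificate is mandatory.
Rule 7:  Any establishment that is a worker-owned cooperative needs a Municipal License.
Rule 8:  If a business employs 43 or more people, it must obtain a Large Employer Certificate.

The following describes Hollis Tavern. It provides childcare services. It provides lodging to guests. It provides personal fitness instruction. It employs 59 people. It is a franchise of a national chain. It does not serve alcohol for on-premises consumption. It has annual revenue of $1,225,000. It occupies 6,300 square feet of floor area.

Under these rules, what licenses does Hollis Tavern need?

Rule 1: provides childcare services; employees 59 > 45 → Annual Authorization required.
Rule 2: is a franchise of a national chain; does not serve alcohol for on-premises consumption → Standard Permit not required.
Rule 3: revenue $1,225,000 < $2,350,000 → General Business License not required.
Rule 4: employees 59 ≤ 102; does not serve alcohol for on-premises consumption → Trade Authorization not required.
Rule 5: floor area 6,300 square feet ≤ 15,900 square feet → Operating Certificate not required.
Rule 6: is a franchise of a national chain → Standard Certificate required.
Rule 7: is a franchise of a national chain (not: is a worker-owned cooperative) → Municipal License not required.
Rule 8: employees 59 ≥ 43 → Large Employer Certificate required.

Annual Authorization, Large Employer Certificate, Standard Certificate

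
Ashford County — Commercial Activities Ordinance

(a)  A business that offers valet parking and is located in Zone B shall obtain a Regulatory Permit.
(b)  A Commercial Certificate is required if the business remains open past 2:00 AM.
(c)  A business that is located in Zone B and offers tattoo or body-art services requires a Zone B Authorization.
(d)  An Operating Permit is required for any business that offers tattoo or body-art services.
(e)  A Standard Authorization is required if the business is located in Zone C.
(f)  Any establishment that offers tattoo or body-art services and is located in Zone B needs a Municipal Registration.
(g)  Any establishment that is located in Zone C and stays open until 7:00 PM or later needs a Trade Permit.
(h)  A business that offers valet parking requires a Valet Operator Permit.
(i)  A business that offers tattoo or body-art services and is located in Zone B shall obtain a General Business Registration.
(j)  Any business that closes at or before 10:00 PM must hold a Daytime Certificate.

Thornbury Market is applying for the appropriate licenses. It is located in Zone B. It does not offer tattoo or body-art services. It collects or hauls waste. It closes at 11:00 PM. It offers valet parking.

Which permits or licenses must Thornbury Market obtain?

Regulatory Permit, Valet Operator Permit

(a) offers valet parking; is located in Zone B → Regulatory Permit required.
(b) closes 11:00 PM, at/before 2:00 AM → Commercial Certificate not required.
(c) is located in Zone B; does not offer tattoo or body-art services → Zone B Authorization not required.
(d) does not offer tattoo or body-art services → Operating Permit not required.
(e) is located in Zone B (not: is located in Zone C) → Standard Authorization not required.
(f) does not offer tattoo or body-art services; is located in Zone B → Municipal Registration not required.
(g) is located in Zone B (not: is located in Zone C); closes 11:00 PM, after 7:00 PM → Trade Permit not required.
(h) offers valet parking → Valet Operator Permit required.
(i) does not offer tattoo or body-art services; is located in Zone B → General Business Registration not required.
(j) closes 11:00 PM, after 10:00 PM → Daytime Certificate not required.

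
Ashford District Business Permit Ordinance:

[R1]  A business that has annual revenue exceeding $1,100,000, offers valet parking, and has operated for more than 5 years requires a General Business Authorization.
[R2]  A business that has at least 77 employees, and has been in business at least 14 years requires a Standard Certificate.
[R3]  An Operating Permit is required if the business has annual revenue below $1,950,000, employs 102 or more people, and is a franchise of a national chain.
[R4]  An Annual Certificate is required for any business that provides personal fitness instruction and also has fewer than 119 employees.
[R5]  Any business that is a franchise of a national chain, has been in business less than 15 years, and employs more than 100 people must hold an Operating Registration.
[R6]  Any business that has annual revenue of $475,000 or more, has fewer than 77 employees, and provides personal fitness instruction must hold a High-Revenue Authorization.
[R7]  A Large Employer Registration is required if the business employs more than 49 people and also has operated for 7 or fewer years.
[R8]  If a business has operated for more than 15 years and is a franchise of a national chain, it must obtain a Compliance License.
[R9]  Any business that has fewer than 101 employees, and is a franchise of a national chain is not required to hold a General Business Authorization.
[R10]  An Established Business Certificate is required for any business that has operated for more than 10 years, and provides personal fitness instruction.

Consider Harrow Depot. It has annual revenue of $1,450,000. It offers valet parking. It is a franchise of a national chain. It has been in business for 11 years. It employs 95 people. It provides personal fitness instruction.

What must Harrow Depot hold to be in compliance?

Annual Certificate, Established Business Certificate

[R1] revenue $1,450,000 > $1,100,000; offers valet parking; years in business 11 > 5 → General Business Authorization required.
[R2] employees 95 ≥ 77; years in business 11 < 14 → Standard Certificate not required.
[R3] revenue $1,450,000 < $1,950,000; employees 95 < 102; is a franchise of a national chain → Operating Permit not required.
[R4] provides personal fitness instruction; employees 95 < 119 → Annual Certificate required.
[R5] is a franchise of a national chain; years in business 11 < 15; employees 95 ≤ 100 → Operating Registration not required.
[R6] revenue $1,450,000 ≥ $475,000; employees 95 ≥ 77; provides personal fitness instruction → High-Revenue Authorization not required.
[R7] employees 95 > 49; years in business 11 > 7 → Large Employer Registration not required.
[R8] years in business 11 ≤ 15; is a franchise of a national chain → Compliance License not required.
[R9] employees 95 < 101; is a franchise of a national chain → exempt from General Business Authorization.
[R10] years in business 11 > 10; provides personal fitness instruction → Established Business Certificate required.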